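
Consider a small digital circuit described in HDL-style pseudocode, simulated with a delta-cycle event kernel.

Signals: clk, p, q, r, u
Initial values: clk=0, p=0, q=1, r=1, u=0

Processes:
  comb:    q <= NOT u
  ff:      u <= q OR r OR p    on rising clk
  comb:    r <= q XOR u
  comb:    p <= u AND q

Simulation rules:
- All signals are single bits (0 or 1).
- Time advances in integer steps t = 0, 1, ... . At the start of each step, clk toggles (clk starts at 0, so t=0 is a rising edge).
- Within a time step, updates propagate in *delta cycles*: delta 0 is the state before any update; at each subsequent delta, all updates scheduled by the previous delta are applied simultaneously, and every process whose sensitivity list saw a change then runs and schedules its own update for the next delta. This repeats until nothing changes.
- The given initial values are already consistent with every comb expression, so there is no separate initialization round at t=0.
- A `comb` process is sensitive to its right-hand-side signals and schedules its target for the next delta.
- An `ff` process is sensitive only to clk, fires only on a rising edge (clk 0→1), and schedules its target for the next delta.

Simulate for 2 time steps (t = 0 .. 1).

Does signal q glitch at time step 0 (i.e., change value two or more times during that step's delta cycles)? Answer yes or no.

no

[bits: u,r,q,clk,p]
t=0: Δ0=01100 Δ1=01110 Δ2=11110 Δ3=10011 Δ4=11010 | 4Δ
t=1: Δ0=11010 Δ1=11000 | 1Δ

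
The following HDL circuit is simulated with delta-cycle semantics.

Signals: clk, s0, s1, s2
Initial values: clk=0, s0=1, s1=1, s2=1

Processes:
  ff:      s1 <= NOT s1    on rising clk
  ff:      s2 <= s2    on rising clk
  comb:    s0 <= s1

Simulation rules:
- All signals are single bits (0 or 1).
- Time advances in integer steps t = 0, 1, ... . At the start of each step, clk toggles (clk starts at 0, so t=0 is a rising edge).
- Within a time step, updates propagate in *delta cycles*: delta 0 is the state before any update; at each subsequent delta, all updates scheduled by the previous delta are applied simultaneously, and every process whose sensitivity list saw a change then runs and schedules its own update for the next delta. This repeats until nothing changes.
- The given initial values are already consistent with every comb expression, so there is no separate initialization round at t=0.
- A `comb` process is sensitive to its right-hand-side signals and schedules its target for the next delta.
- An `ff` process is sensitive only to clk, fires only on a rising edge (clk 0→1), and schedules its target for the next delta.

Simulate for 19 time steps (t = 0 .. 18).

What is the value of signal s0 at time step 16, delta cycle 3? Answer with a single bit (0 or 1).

t0.Δ0 s1=1 s0=1 s2=1 clk=0
t0.Δ1 s1=1 s0=1 s2=1 clk=1
t0.Δ2 s1=0 s0=1 s2=1 clk=1
t0.Δ3 s1=0 s0=0 s2=1 clk=1
t1.Δ0 s1=0 s0=0 s2=1 clk=1
t1.Δ1 s1=0 s0=0 s2=1 clk=0
t2.Δ0 s1=0 s0=0 s2=1 clk=0
t2.Δ1 s1=0 s0=0 s2=1 clk=1
t2.Δ2 s1=1 s0=0 s2=1 clk=1
t2.Δ3 s1=1 s0=1 s2=1 clk=1
t3.Δ0 s1=1 s0=1 s2=1 clk=1
t3.Δ1 s1=1 s0=1 s2=1 clk=0
t4.Δ0 s1=1 s0=1 s2=1 clk=0
t4.Δ1 s1=1 s0=1 s2=1 clk=1
t4.Δ2 s1=0 s0=1 s2=1 clk=1
t4.Δ3 s1=0 s0=0 s2=1 clk=1
t5.Δ0 s1=0 s0=0 s2=1 clk=1
t5.Δ1 s1=0 s0=0 s2=1 clk=0
t6.Δ0 s1=0 s0=0 s2=1 clk=0
t6.Δ1 s1=0 s0=0 s2=1 clk=1
t6.Δ2 s1=1 s0=0 s2=1 clk=1
t6.Δ3 s1=1 s0=1 s2=1 clk=1
t7.Δ0 s1=1 s0=1 s2=1 clk=1
t7.Δ1 s1=1 s0=1 s2=1 clk=0
t8.Δ0 s1=1 s0=1 s2=1 clk=0
t8.Δ1 s1=1 s0=1 s2=1 clk=1
t8.Δ2 s1=0 s0=1 s2=1 clk=1
t8.Δ3 s1=0 s0=0 s2=1 clk=1
t9.Δ0 s1=0 s0=0 s2=1 clk=1
t9.Δ1 s1=0 s0=0 s2=1 clk=0
t10.Δ0 s1=0 s0=0 s2=1 clk=0
t10.Δ1 s1=0 s0=0 s2=1 clk=1
t10.Δ2 s1=1 s0=0 s2=1 clk=1
t10.Δ3 s1=1 s0=1 s2=1 clk=1
t11.Δ0 s1=1 s0=1 s2=1 clk=1
t11.Δ1 s1=1 s0=1 s2=1 clk=0
t12.Δ0 s1=1 s0=1 s2=1 clk=0
t12.Δ1 s1=1 s0=1 s2=1 clk=1
t12.Δ2 s1=0 s0=1 s2=1 clk=1
t12.Δ3 s1=0 s0=0 s2=1 clk=1
t13.Δ0 s1=0 s0=0 s2=1 clk=1
t13.Δ1 s1=0 s0=0 s2=1 clk=0
t14.Δ0 s1=0 s0=0 s2=1 clk=0
t14.Δ1 s1=0 s0=0 s2=1 clk=1
t14.Δ2 s1=1 s0=0 s2=1 clk=1
t14.Δ3 s1=1 s0=1 s2=1 clk=1
t15.Δ0 s1=1 s0=1 s2=1 clk=1
t15.Δ1 s1=1 s0=1 s2=1 clk=0
t16.Δ0 s1=1 s0=1 s2=1 clk=0
t16.Δ1 s1=1 s0=1 s2=1 clk=1
t16.Δ2 s1=0 s0=1 s2=1 clk=1
t16.Δ3 s1=0 s0=0 s2=1 clk=1
t17.Δ0 s1=0 s0=0 s2=1 clk=1
t17.Δ1 s1=0 s0=0 s2=1 clk=0
t18.Δ0 s1=0 s0=0 s2=1 clk=0
t18.Δ1 s1=0 s0=0 s2=1 clk=1
t18.Δ2 s1=1 s0=0 s2=1 clk=1
t18.Δ3 s1=1 s0=1 s2=1 clk=1

0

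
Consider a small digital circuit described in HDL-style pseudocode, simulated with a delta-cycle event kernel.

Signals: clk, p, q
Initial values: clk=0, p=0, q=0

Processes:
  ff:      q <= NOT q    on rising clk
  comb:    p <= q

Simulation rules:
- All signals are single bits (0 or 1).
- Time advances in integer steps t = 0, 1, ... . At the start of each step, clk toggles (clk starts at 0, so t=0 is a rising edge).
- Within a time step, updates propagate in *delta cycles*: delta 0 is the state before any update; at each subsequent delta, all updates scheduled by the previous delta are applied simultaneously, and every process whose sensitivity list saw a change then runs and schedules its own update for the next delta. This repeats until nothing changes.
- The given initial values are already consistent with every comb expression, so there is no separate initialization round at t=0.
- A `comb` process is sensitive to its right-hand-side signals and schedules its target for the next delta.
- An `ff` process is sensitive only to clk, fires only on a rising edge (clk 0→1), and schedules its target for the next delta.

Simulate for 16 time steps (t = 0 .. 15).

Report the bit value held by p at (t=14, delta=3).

[bits: q,p,clk]
t=0: Δ0=000 Δ1=001 Δ2=101 Δ3=111 | 3Δ
t=1: Δ0=111 Δ1=110 | 1Δ
t=2: Δ0=110 Δ1=111 Δ2=011 Δ3=001 | 3Δ
t=3: Δ0=001 Δ1=000 | 1Δ
t=4: Δ0=000 Δ1=001 Δ2=101 Δ3=111 | 3Δ
t=5: Δ0=111 Δ1=110 | 1Δ
t=6: Δ0=110 Δ1=111 Δ2=011 Δ3=001 | 3Δ
t=7: Δ0=001 Δ1=000 | 1Δ
t=8: Δ0=000 Δ1=001 Δ2=101 Δ3=111 | 3Δ
t=9: Δ0=111 Δ1=110 | 1Δ
t=10: Δ0=110 Δ1=111 Δ2=011 Δ3=001 | 3Δ
t=11: Δ0=001 Δ1=000 | 1Δ
t=12: Δ0=000 Δ1=001 Δ2=101 Δ3=111 | 3Δ
t=13: Δ0=111 Δ1=110 | 1Δ
t=14: Δ0=110 Δ1=111 Δ2=011 Δ3=001 | 3Δ
t=15: Δ0=001 Δ1=000 | 1Δ

0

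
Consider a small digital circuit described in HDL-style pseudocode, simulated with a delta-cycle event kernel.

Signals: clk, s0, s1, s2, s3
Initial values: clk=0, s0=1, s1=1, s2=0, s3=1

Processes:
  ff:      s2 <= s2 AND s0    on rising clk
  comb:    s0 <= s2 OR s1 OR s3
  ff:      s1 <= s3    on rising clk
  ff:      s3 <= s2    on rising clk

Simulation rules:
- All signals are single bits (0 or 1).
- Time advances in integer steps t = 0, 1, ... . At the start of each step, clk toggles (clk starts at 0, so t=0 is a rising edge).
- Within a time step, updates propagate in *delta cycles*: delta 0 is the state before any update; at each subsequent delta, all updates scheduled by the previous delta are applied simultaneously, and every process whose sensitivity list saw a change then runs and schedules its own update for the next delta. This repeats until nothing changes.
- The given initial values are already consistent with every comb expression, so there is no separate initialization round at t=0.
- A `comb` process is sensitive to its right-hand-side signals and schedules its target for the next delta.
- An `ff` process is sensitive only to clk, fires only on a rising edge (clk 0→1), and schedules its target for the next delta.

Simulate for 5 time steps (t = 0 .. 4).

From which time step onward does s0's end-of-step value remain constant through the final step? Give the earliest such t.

t=0 Δ0: clk=0 s2=0 s1=1 s0=1 s3=1
  Δ1: clk:0→1
  Δ2: s3:1→0
  (2Δ to stable)
t=1 Δ0: clk=1 s2=0 s1=1 s0=1 s3=0
  Δ1: clk:1→0
  (1Δ to stable)
t=2 Δ0: clk=0 s2=0 s1=1 s0=1 s3=0
  Δ1: clk:0→1
  Δ2: s1:1→0
  Δ3: s0:1→0
  (3Δ to stable)
t=3 Δ0: clk=1 s2=0 s1=0 s0=0 s3=0
  Δ1: clk:1→0
  (1Δ to stable)
t=4 Δ0: clk=0 s2=0 s1=0 s0=0 s3=0
  Δ1: clk:0→1
  (1Δ to stable)

2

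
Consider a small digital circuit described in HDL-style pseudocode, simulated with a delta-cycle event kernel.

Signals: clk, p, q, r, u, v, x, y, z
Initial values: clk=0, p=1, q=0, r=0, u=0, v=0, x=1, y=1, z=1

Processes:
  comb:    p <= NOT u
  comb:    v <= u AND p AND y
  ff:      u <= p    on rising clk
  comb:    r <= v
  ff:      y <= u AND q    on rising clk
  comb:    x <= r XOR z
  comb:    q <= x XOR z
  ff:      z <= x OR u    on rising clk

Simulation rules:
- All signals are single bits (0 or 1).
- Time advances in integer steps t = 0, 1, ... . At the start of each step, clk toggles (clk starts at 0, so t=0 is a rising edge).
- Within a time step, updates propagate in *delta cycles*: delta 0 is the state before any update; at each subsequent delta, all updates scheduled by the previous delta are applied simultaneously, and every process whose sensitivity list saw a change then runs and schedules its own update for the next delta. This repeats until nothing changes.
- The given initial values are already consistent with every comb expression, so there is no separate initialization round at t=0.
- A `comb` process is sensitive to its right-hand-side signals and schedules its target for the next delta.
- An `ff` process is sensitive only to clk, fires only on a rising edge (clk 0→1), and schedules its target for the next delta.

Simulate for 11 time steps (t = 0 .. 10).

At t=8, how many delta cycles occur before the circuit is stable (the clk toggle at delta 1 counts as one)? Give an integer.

3

t=0 Δ0: v=0 u=0 y=1 x=1 q=0 r=0 p=1 clk=0 z=1
  Δ1: clk:0→1
  Δ2: u:0→1, y:1→0
  Δ3: p:1→0
  (3Δ to stable)
t=1 Δ0: v=0 u=1 y=0 x=1 q=0 r=0 p=0 clk=1 z=1
  Δ1: clk:1→0
  (1Δ to stable)
t=2 Δ0: v=0 u=1 y=0 x=1 q=0 r=0 p=0 clk=0 z=1
  Δ1: clk:0→1
  Δ2: u:1→0
  Δ3: p:0→1
  (3Δ to stable)
t=3 Δ0: v=0 u=0 y=0 x=1 q=0 r=0 p=1 clk=1 z=1
  Δ1: clk:1→0
  (1Δ to stable)
t=4 Δ0: v=0 u=0 y=0 x=1 q=0 r=0 p=1 clk=0 z=1
  Δ1: clk:0→1
  Δ2: u:0→1
  Δ3: p:1→0
  (3Δ to stable)
t=5 Δ0: v=0 u=1 y=0 x=1 q=0 r=0 p=0 clk=1 z=1
  Δ1: clk:1→0
  (1Δ to stable)
t=6 Δ0: v=0 u=1 y=0 x=1 q=0 r=0 p=0 clk=0 z=1
  Δ1: clk:0→1
  Δ2: u:1→0
  Δ3: p:0→1
  (3Δ to stable)
t=7 Δ0: v=0 u=0 y=0 x=1 q=0 r=0 p=1 clk=1 z=1
  Δ1: clk:1→0
  (1Δ to stable)
t=8 Δ0: v=0 u=0 y=0 x=1 q=0 r=0 p=1 clk=0 z=1
  Δ1: clk:0→1
  Δ2: u:0→1
  Δ3: p:1→0
  (3Δ to stable)
t=9 Δ0: v=0 u=1 y=0 x=1 q=0 r=0 p=0 clk=1 z=1
  Δ1: clk:1→0
  (1Δ to stable)
t=10 Δ0: v=0 u=1 y=0 x=1 q=0 r=0 p=0 clk=0 z=1
  Δ1: clk:0→1
  Δ2: u:1→0
  Δ3: p:0→1
  (3Δ to stable)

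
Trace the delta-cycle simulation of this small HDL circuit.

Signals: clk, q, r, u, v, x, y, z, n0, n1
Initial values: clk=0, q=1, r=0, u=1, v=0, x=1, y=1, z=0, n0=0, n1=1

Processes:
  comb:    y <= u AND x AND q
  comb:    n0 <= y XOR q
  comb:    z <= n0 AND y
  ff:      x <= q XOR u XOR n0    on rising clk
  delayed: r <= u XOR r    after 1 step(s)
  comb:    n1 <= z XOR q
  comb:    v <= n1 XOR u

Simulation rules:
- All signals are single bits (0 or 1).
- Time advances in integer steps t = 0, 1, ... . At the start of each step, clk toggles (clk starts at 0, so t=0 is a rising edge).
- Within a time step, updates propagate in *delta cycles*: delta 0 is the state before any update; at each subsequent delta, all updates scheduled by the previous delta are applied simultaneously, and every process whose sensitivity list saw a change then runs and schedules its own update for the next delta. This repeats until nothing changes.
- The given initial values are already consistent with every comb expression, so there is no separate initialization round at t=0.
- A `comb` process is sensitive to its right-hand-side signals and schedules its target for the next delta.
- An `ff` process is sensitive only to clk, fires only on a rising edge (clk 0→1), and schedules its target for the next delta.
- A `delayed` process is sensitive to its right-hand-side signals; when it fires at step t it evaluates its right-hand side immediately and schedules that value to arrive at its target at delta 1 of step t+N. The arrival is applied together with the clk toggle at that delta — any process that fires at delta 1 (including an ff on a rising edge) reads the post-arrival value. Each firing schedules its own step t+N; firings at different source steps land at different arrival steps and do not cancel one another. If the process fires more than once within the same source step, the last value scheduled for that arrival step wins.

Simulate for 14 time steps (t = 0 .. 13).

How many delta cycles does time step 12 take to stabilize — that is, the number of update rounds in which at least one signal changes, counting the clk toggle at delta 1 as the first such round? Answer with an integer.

4

t0.Δ0 x=1 r=0 n1=1 v=0 n0=0 u=1 q=1 clk=0 z=0 y=1
t0.Δ1 x=1 r=0 n1=1 v=0 n0=0 u=1 q=1 clk=1 z=0 y=1
t0.Δ2 x=0 r=0 n1=1 v=0 n0=0 u=1 q=1 clk=1 z=0 y=1
t0.Δ3 x=0 r=0 n1=1 v=0 n0=0 u=1 q=1 clk=1 z=0 y=0
t0.Δ4 x=0 r=0 n1=1 v=0 n0=1 u=1 q=1 clk=1 z=0 y=0
t1.Δ0 x=0 r=0 n1=1 v=0 n0=1 u=1 q=1 clk=1 z=0 y=0
t1.Δ1 x=0 r=0 n1=1 v=0 n0=1 u=1 q=1 clk=0 z=0 y=0
t2.Δ0 x=0 r=0 n1=1 v=0 n0=1 u=1 q=1 clk=0 z=0 y=0
t2.Δ1 x=0 r=0 n1=1 v=0 n0=1 u=1 q=1 clk=1 z=0 y=0
t2.Δ2 x=1 r=0 n1=1 v=0 n0=1 u=1 q=1 clk=1 z=0 y=0
t2.Δ3 x=1 r=0 n1=1 v=0 n0=1 u=1 q=1 clk=1 z=0 y=1
t2.Δ4 x=1 r=0 n1=1 v=0 n0=0 u=1 q=1 clk=1 z=1 y=1
t2.Δ5 x=1 r=0 n1=0 v=0 n0=0 u=1 q=1 clk=1 z=0 y=1
t2.Δ6 x=1 r=0 n1=1 v=1 n0=0 u=1 q=1 clk=1 z=0 y=1
t2.Δ7 x=1 r=0 n1=1 v=0 n0=0 u=1 q=1 clk=1 z=0 y=1
t3.Δ0 x=1 r=0 n1=1 v=0 n0=0 u=1 q=1 clk=1 z=0 y=1
t3.Δ1 x=1 r=0 n1=1 v=0 n0=0 u=1 q=1 clk=0 z=0 y=1
t4.Δ0 x=1 r=0 n1=1 v=0 n0=0 u=1 q=1 clk=0 z=0 y=1
t4.Δ1 x=1 r=0 n1=1 v=0 n0=0 u=1 q=1 clk=1 z=0 y=1
t4.Δ2 x=0 r=0 n1=1 v=0 n0=0 u=1 q=1 clk=1 z=0 y=1
t4.Δ3 x=0 r=0 n1=1 v=0 n0=0 u=1 q=1 clk=1 z=0 y=0
t4.Δ4 x=0 r=0 n1=1 v=0 n0=1 u=1 q=1 clk=1 z=0 y=0
t5.Δ0 x=0 r=0 n1=1 v=0 n0=1 u=1 q=1 clk=1 z=0 y=0
t5.Δ1 x=0 r=0 n1=1 v=0 n0=1 u=1 q=1 clk=0 z=0 y=0
t6.Δ0 x=0 r=0 n1=1 v=0 n0=1 u=1 q=1 clk=0 z=0 y=0
t6.Δ1 x=0 r=0 n1=1 v=0 n0=1 u=1 q=1 clk=1 z=0 y=0
t6.Δ2 x=1 r=0 n1=1 v=0 n0=1 u=1 q=1 clk=1 z=0 y=0
t6.Δ3 x=1 r=0 n1=1 v=0 n0=1 u=1 q=1 clk=1 z=0 y=1
t6.Δ4 x=1 r=0 n1=1 v=0 n0=0 u=1 q=1 clk=1 z=1 y=1
t6.Δ5 x=1 r=0 n1=0 v=0 n0=0 u=1 q=1 clk=1 z=0 y=1
t6.Δ6 x=1 r=0 n1=1 v=1 n0=0 u=1 q=1 clk=1 z=0 y=1
t6.Δ7 x=1 r=0 n1=1 v=0 n0=0 u=1 q=1 clk=1 z=0 y=1
t7.Δ0 x=1 r=0 n1=1 v=0 n0=0 u=1 q=1 clk=1 z=0 y=1
t7.Δ1 x=1 r=0 n1=1 v=0 n0=0 u=1 q=1 clk=0 z=0 y=1
t8.Δ0 x=1 r=0 n1=1 v=0 n0=0 u=1 q=1 clk=0 z=0 y=1
t8.Δ1 x=1 r=0 n1=1 v=0 n0=0 u=1 q=1 clk=1 z=0 y=1
t8.Δ2 x=0 r=0 n1=1 v=0 n0=0 u=1 q=1 clk=1 z=0 y=1
t8.Δ3 x=0 r=0 n1=1 v=0 n0=0 u=1 q=1 clk=1 z=0 y=0
t8.Δ4 x=0 r=0 n1=1 v=0 n0=1 u=1 q=1 clk=1 z=0 y=0
t9.Δ0 x=0 r=0 n1=1 v=0 n0=1 u=1 q=1 clk=1 z=0 y=0
t9.Δ1 x=0 r=0 n1=1 v=0 n0=1 u=1 q=1 clk=0 z=0 y=0
t10.Δ0 x=0 r=0 n1=1 v=0 n0=1 u=1 q=1 clk=0 z=0 y=0
t10.Δ1 x=0 r=0 n1=1 v=0 n0=1 u=1 q=1 clk=1 z=0 y=0
t10.Δ2 x=1 r=0 n1=1 v=0 n0=1 u=1 q=1 clk=1 z=0 y=0
t10.Δ3 x=1 r=0 n1=1 v=0 n0=1 u=1 q=1 clk=1 z=0 y=1
t10.Δ4 x=1 r=0 n1=1 v=0 n0=0 u=1 q=1 clk=1 z=1 y=1
t10.Δ5 x=1 r=0 n1=0 v=0 n0=0 u=1 q=1 clk=1 z=0 y=1
t10.Δ6 x=1 r=0 n1=1 v=1 n0=0 u=1 q=1 clk=1 z=0 y=1
t10.Δ7 x=1 r=0 n1=1 v=0 n0=0 u=1 q=1 clk=1 z=0 y=1
t11.Δ0 x=1 r=0 n1=1 v=0 n0=0 u=1 q=1 clk=1 z=0 y=1
t11.Δ1 x=1 r=0 n1=1 v=0 n0=0 u=1 q=1 clk=0 z=0 y=1
t12.Δ0 x=1 r=0 n1=1 v=0 n0=0 u=1 q=1 clk=0 z=0 y=1
t12.Δ1 x=1 r=0 n1=1 v=0 n0=0 u=1 q=1 clk=1 z=0 y=1
t12.Δ2 x=0 r=0 n1=1 v=0 n0=0 u=1 q=1 clk=1 z=0 y=1
t12.Δ3 x=0 r=0 n1=1 v=0 n0=0 u=1 q=1 clk=1 z=0 y=0
t12.Δ4 x=0 r=0 n1=1 v=0 n0=1 u=1 q=1 clk=1 z=0 y=0
t13.Δ0 x=0 r=0 n1=1 v=0 n0=1 u=1 q=1 clk=1 z=0 y=0
t13.Δ1 x=0 r=0 n1=1 v=0 n0=1 u=1 q=1 clk=0 z=0 y=0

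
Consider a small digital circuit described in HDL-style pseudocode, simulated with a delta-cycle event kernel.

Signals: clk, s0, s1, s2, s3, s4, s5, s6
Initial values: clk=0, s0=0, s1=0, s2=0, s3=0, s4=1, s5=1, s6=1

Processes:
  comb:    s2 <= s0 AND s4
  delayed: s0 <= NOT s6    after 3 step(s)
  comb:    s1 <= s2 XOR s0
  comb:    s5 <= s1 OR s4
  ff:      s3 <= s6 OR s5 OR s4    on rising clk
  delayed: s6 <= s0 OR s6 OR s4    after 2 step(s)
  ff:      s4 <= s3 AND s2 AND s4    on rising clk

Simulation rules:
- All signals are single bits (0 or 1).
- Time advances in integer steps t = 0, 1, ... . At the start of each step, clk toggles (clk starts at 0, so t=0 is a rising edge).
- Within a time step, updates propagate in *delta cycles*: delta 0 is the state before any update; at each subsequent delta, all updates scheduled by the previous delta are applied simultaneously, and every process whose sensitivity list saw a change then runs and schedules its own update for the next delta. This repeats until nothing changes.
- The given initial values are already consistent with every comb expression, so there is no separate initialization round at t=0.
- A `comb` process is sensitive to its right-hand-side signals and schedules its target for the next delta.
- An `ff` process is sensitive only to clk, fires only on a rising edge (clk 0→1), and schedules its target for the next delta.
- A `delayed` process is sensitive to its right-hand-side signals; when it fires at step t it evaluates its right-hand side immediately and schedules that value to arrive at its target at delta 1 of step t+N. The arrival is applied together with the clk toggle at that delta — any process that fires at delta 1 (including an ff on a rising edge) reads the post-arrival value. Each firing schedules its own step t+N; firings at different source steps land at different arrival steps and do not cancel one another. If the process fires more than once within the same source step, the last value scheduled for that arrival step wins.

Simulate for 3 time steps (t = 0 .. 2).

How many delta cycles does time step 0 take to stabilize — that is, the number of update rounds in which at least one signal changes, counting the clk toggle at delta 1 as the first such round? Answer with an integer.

t0.Δ0 s6=1 s5=1 s0=0 s2=0 s1=0 s3=0 s4=1 clk=0
t0.Δ1 s6=1 s5=1 s0=0 s2=0 s1=0 s3=0 s4=1 clk=1
t0.Δ2 s6=1 s5=1 s0=0 s2=0 s1=0 s3=1 s4=0 clk=1
t0.Δ3 s6=1 s5=0 s0=0 s2=0 s1=0 s3=1 s4=0 clk=1
t1.Δ0 s6=1 s5=0 s0=0 s2=0 s1=0 s3=1 s4=0 clk=1
t1.Δ1 s6=1 s5=0 s0=0 s2=0 s1=0 s3=1 s4=0 clk=0
t2.Δ0 s6=1 s5=0 s0=0 s2=0 s1=0 s3=1 s4=0 clk=0
t2.Δ1 s6=1 s5=0 s0=0 s2=0 s1=0 s3=1 s4=0 clk=1

3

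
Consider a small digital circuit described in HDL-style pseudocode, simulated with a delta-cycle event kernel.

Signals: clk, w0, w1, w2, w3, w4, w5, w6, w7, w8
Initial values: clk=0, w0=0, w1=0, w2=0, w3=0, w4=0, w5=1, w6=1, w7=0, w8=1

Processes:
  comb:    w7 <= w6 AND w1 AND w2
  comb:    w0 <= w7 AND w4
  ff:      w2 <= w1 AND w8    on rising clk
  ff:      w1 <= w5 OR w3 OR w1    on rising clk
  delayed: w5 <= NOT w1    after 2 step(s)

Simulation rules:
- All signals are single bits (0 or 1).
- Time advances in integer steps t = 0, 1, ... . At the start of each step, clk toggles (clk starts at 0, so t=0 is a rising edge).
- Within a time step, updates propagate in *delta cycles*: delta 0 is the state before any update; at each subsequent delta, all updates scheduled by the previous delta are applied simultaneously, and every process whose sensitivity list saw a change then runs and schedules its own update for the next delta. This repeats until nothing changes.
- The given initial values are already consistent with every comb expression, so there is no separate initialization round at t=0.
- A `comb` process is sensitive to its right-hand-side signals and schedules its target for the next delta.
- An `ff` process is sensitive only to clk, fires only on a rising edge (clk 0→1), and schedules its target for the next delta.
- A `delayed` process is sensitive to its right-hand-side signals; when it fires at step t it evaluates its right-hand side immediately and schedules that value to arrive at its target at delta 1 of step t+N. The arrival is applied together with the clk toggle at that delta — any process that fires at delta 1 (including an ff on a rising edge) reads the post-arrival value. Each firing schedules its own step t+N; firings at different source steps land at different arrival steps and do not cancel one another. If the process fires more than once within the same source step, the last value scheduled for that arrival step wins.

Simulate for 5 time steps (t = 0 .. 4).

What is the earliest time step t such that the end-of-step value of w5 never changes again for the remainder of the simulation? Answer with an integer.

t0.Δ0 w3=0 w2=0 w8=1 w6=1 w7=0 clk=0 w1=0 w0=0 w5=1 w4=0
t0.Δ1 w3=0 w2=0 w8=1 w6=1 w7=0 clk=1 w1=0 w0=0 w5=1 w4=0
t0.Δ2 w3=0 w2=0 w8=1 w6=1 w7=0 clk=1 w1=1 w0=0 w5=1 w4=0
t1.Δ0 w3=0 w2=0 w8=1 w6=1 w7=0 clk=1 w1=1 w0=0 w5=1 w4=0
t1.Δ1 w3=0 w2=0 w8=1 w6=1 w7=0 clk=0 w1=1 w0=0 w5=1 w4=0
t2.Δ0 w3=0 w2=0 w8=1 w6=1 w7=0 clk=0 w1=1 w0=0 w5=1 w4=0
t2.Δ1 w3=0 w2=0 w8=1 w6=1 w7=0 clk=1 w1=1 w0=0 w5=0 w4=0
t2.Δ2 w3=0 w2=1 w8=1 w6=1 w7=0 clk=1 w1=1 w0=0 w5=0 w4=0
t2.Δ3 w3=0 w2=1 w8=1 w6=1 w7=1 clk=1 w1=1 w0=0 w5=0 w4=0
t3.Δ0 w3=0 w2=1 w8=1 w6=1 w7=1 clk=1 w1=1 w0=0 w5=0 w4=0
t3.Δ1 w3=0 w2=1 w8=1 w6=1 w7=1 clk=0 w1=1 w0=0 w5=0 w4=0
t4.Δ0 w3=0 w2=1 w8=1 w6=1 w7=1 clk=0 w1=1 w0=0 w5=0 w4=0
t4.Δ1 w3=0 w2=1 w8=1 w6=1 w7=1 clk=1 w1=1 w0=0 w5=0 w4=0

2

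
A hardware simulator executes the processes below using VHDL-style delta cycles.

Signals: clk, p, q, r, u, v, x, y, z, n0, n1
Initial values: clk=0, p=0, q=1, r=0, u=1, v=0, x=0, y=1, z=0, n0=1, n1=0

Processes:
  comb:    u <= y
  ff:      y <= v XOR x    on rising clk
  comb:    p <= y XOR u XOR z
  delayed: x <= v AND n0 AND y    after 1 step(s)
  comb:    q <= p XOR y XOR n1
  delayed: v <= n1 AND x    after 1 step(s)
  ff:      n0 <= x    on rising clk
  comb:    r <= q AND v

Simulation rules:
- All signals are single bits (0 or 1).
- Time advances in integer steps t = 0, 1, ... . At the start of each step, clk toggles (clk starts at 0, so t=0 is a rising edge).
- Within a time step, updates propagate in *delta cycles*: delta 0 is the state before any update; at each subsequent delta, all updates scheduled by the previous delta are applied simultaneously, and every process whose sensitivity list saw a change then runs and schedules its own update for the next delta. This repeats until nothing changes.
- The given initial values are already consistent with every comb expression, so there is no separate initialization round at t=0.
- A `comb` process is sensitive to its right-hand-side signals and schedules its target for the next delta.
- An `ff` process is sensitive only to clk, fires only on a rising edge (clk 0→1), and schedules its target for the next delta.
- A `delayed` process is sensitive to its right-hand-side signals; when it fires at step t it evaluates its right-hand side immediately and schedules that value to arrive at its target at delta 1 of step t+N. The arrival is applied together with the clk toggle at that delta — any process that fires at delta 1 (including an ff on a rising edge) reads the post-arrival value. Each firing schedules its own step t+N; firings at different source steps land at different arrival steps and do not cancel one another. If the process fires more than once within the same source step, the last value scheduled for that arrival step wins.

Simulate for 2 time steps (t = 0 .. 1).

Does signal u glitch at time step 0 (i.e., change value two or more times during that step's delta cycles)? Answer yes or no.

t=0 Δ0: n1=0 r=0 p=0 x=0 z=0 v=0 u=1 n0=1 y=1 clk=0 q=1
  Δ1: clk:0→1
  Δ2: n0:1→0, y:1→0
  Δ3: p:0→1, u:1→0, q:1→0
  Δ4: p:1→0, q:0→1
  Δ5: q:1→0
  (5Δ to stable)
t=1 Δ0: n1=0 r=0 p=0 x=0 z=0 v=0 u=0 n0=0 y=0 clk=1 q=0
  Δ1: clk:1→0
  (1Δ to stable)

no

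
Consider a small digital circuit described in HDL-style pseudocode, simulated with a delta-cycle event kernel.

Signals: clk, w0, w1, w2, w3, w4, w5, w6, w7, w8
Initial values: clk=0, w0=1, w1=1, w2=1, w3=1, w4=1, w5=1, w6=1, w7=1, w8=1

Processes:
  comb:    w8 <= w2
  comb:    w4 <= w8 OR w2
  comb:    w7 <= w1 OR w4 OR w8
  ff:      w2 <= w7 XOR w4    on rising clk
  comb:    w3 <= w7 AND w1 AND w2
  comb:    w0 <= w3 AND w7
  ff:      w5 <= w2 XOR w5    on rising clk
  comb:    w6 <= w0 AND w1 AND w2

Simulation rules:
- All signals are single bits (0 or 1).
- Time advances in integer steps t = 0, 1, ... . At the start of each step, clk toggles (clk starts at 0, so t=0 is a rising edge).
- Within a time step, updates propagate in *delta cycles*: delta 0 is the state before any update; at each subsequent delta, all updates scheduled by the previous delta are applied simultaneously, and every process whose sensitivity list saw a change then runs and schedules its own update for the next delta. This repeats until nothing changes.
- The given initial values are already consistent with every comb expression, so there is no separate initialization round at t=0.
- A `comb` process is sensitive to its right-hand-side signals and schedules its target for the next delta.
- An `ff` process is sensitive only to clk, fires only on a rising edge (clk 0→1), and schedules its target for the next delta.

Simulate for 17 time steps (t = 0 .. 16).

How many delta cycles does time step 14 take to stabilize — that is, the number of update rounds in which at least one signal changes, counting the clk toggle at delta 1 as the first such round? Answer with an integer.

t=0 Δ0: w2=1 w4=1 w8=1 w7=1 w5=1 clk=0 w6=1 w1=1 w0=1 w3=1
  Δ1: clk:0→1
  Δ2: w2:1→0, w5:1→0
  Δ3: w8:1→0, w6:1→0, w3:1→0
  Δ4: w4:1→0, w0:1→0
  (4Δ to stable)
t=1 Δ0: w2=0 w4=0 w8=0 w7=1 w5=0 clk=1 w6=0 w1=1 w0=0 w3=0
  Δ1: clk:1→0
  (1Δ to stable)
t=2 Δ0: w2=0 w4=0 w8=0 w7=1 w5=0 clk=0 w6=0 w1=1 w0=0 w3=0
  Δ1: clk:0→1
  Δ2: w2:0→1
  Δ3: w4:0→1, w8:0→1, w3:0→1
  Δ4: w0:0→1
  Δ5: w6:0→1
  (5Δ to stable)
t=3 Δ0: w2=1 w4=1 w8=1 w7=1 w5=0 clk=1 w6=1 w1=1 w0=1 w3=1
  Δ1: clk:1→0
  (1Δ to stable)
t=4 Δ0: w2=1 w4=1 w8=1 w7=1 w5=0 clk=0 w6=1 w1=1 w0=1 w3=1
  Δ1: clk:0→1
  Δ2: w2:1→0, w5:0→1
  Δ3: w8:1→0, w6:1→0, w3:1→0
  Δ4: w4:1→0, w0:1→0
  (4Δ to stable)
t=5 Δ0: w2=0 w4=0 w8=0 w7=1 w5=1 clk=1 w6=0 w1=1 w0=0 w3=0
  Δ1: clk:1→0
  (1Δ to stable)
t=6 Δ0: w2=0 w4=0 w8=0 w7=1 w5=1 clk=0 w6=0 w1=1 w0=0 w3=0
  Δ1: clk:0→1
  Δ2: w2:0→1
  Δ3: w4:0→1, w8:0→1, w3:0→1
  Δ4: w0:0→1
  Δ5: w6:0→1
  (5Δ to stable)
t=7 Δ0: w2=1 w4=1 w8=1 w7=1 w5=1 clk=1 w6=1 w1=1 w0=1 w3=1
  Δ1: clk:1→0
  (1Δ to stable)
t=8 Δ0: w2=1 w4=1 w8=1 w7=1 w5=1 clk=0 w6=1 w1=1 w0=1 w3=1
  Δ1: clk:0→1
  Δ2: w2:1→0, w5:1→0
  Δ3: w8:1→0, w6:1→0, w3:1→0
  Δ4: w4:1→0, w0:1→0
  (4Δ to stable)
t=9 Δ0: w2=0 w4=0 w8=0 w7=1 w5=0 clk=1 w6=0 w1=1 w0=0 w3=0
  Δ1: clk:1→0
  (1Δ to stable)
t=10 Δ0: w2=0 w4=0 w8=0 w7=1 w5=0 clk=0 w6=0 w1=1 w0=0 w3=0
  Δ1: clk:0→1
  Δ2: w2:0→1
  Δ3: w4:0→1, w8:0→1, w3:0→1
  Δ4: w0:0→1
  Δ5: w6:0→1
  (5Δ to stable)
t=11 Δ0: w2=1 w4=1 w8=1 w7=1 w5=0 clk=1 w6=1 w1=1 w0=1 w3=1
  Δ1: clk:1→0
  (1Δ to stable)
t=12 Δ0: w2=1 w4=1 w8=1 w7=1 w5=0 clk=0 w6=1 w1=1 w0=1 w3=1
  Δ1: clk:0→1
  Δ2: w2:1→0, w5:0→1
  Δ3: w8:1→0, w6:1→0, w3:1→0
  Δ4: w4:1→0, w0:1→0
  (4Δ to stable)
t=13 Δ0: w2=0 w4=0 w8=0 w7=1 w5=1 clk=1 w6=0 w1=1 w0=0 w3=0
  Δ1: clk:1→0
  (1Δ to stable)
t=14 Δ0: w2=0 w4=0 w8=0 w7=1 w5=1 clk=0 w6=0 w1=1 w0=0 w3=0
  Δ1: clk:0→1
  Δ2: w2:0→1
  Δ3: w4:0→1, w8:0→1, w3:0→1
  Δ4: w0:0→1
  Δ5: w6:0→1
  (5Δ to stable)
t=15 Δ0: w2=1 w4=1 w8=1 w7=1 w5=1 clk=1 w6=1 w1=1 w0=1 w3=1
  Δ1: clk:1→0
  (1Δ to stable)
t=16 Δ0: w2=1 w4=1 w8=1 w7=1 w5=1 clk=0 w6=1 w1=1 w0=1 w3=1
  Δ1: clk:0→1
  Δ2: w2:1→0, w5:1→0
  Δ3: w8:1→0, w6:1→0, w3:1→0
  Δ4: w4:1→0, w0:1→0
  (4Δ to stable)

5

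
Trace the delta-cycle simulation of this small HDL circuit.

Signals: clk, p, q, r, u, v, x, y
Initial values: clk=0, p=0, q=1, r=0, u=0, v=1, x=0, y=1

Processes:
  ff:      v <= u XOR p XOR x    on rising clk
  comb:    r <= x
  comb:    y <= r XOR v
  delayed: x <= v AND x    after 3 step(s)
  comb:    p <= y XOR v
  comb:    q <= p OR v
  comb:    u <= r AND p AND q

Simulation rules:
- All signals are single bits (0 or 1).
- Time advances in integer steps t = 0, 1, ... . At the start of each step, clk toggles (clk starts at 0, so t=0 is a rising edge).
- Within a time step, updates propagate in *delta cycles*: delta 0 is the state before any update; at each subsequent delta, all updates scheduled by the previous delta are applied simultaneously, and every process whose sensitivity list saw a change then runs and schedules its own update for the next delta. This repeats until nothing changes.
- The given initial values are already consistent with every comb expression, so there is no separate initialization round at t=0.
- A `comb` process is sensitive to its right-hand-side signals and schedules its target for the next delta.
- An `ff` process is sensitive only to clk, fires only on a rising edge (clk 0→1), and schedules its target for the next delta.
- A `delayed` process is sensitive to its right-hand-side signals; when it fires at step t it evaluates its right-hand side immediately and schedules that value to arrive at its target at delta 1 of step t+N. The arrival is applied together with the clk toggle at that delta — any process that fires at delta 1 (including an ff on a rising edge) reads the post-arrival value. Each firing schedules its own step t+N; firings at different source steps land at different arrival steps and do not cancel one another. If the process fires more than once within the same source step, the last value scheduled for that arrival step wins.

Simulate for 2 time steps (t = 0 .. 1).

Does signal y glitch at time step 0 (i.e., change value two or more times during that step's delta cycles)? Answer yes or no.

t0.Δ0 q=1 p=0 u=0 x=0 y=1 clk=0 v=1 r=0
t0.Δ1 q=1 p=0 u=0 x=0 y=1 clk=1 v=1 r=0
t0.Δ2 q=1 p=0 u=0 x=0 y=1 clk=1 v=0 r=0
t0.Δ3 q=0 p=1 u=0 x=0 y=0 clk=1 v=0 r=0
t0.Δ4 q=1 p=0 u=0 x=0 y=0 clk=1 v=0 r=0
t0.Δ5 q=0 p=0 u=0 x=0 y=0 clk=1 v=0 r=0
t1.Δ0 q=0 p=0 u=0 x=0 y=0 clk=1 v=0 r=0
t1.Δ1 q=0 p=0 u=0 x=0 y=0 clk=0 v=0 r=0

no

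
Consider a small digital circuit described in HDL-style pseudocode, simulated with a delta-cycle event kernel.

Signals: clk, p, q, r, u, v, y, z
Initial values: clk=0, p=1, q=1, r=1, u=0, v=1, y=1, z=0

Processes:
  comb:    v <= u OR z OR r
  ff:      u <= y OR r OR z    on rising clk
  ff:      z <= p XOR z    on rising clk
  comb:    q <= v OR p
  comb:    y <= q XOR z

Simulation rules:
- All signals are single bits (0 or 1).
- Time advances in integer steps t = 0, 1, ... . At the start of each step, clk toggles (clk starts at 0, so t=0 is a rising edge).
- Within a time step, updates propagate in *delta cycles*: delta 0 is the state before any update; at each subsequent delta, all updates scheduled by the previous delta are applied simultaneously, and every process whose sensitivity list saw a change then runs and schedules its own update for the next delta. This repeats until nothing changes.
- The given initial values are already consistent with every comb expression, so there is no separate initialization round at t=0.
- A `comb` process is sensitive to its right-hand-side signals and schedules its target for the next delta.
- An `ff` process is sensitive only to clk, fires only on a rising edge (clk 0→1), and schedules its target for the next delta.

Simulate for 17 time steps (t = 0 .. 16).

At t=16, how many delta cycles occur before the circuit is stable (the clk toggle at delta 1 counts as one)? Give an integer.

t=0 Δ0: r=1 clk=0 v=1 z=0 y=1 u=0 q=1 p=1
  Δ1: clk:0→1
  Δ2: z:0→1, u:0→1
  Δ3: y:1→0
  (3Δ to stable)
t=1 Δ0: r=1 clk=1 v=1 z=1 y=0 u=1 q=1 p=1
  Δ1: clk:1→0
  (1Δ to stable)
t=2 Δ0: r=1 clk=0 v=1 z=1 y=0 u=1 q=1 p=1
  Δ1: clk:0→1
  Δ2: z:1→0
  Δ3: y:0→1
  (3Δ to stable)
t=3 Δ0: r=1 clk=1 v=1 z=0 y=1 u=1 q=1 p=1
  Δ1: clk:1→0
  (1Δ to stable)
t=4 Δ0: r=1 clk=0 v=1 z=0 y=1 u=1 q=1 p=1
  Δ1: clk:0→1
  Δ2: z:0→1
  Δ3: y:1→0
  (3Δ to stable)
t=5 Δ0: r=1 clk=1 v=1 z=1 y=0 u=1 q=1 p=1
  Δ1: clk:1→0
  (1Δ to stable)
t=6 Δ0: r=1 clk=0 v=1 z=1 y=0 u=1 q=1 p=1
  Δ1: clk:0→1
  Δ2: z:1→0
  Δ3: y:0→1
  (3Δ to stable)
t=7 Δ0: r=1 clk=1 v=1 z=0 y=1 u=1 q=1 p=1
  Δ1: clk:1→0
  (1Δ to stable)
t=8 Δ0: r=1 clk=0 v=1 z=0 y=1 u=1 q=1 p=1
  Δ1: clk:0→1
  Δ2: z:0→1
  Δ3: y:1→0
  (3Δ to stable)
t=9 Δ0: r=1 clk=1 v=1 z=1 y=0 u=1 q=1 p=1
  Δ1: clk:1→0
  (1Δ to stable)
t=10 Δ0: r=1 clk=0 v=1 z=1 y=0 u=1 q=1 p=1
  Δ1: clk:0→1
  Δ2: z:1→0
  Δ3: y:0→1
  (3Δ to stable)
t=11 Δ0: r=1 clk=1 v=1 z=0 y=1 u=1 q=1 p=1
  Δ1: clk:1→0
  (1Δ to stable)
t=12 Δ0: r=1 clk=0 v=1 z=0 y=1 u=1 q=1 p=1
  Δ1: clk:0→1
  Δ2: z:0→1
  Δ3: y:1→0
  (3Δ to stable)
t=13 Δ0: r=1 clk=1 v=1 z=1 y=0 u=1 q=1 p=1
  Δ1: clk:1→0
  (1Δ to stable)
t=14 Δ0: r=1 clk=0 v=1 z=1 y=0 u=1 q=1 p=1
  Δ1: clk:0→1
  Δ2: z:1→0
  Δ3: y:0→1
  (3Δ to stable)
t=15 Δ0: r=1 clk=1 v=1 z=0 y=1 u=1 q=1 p=1
  Δ1: clk:1→0
  (1Δ to stable)
t=16 Δ0: r=1 clk=0 v=1 z=0 y=1 u=1 q=1 p=1
  Δ1: clk:0→1
  Δ2: z:0→1
  Δ3: y:1→0
  (3Δ to stable)

3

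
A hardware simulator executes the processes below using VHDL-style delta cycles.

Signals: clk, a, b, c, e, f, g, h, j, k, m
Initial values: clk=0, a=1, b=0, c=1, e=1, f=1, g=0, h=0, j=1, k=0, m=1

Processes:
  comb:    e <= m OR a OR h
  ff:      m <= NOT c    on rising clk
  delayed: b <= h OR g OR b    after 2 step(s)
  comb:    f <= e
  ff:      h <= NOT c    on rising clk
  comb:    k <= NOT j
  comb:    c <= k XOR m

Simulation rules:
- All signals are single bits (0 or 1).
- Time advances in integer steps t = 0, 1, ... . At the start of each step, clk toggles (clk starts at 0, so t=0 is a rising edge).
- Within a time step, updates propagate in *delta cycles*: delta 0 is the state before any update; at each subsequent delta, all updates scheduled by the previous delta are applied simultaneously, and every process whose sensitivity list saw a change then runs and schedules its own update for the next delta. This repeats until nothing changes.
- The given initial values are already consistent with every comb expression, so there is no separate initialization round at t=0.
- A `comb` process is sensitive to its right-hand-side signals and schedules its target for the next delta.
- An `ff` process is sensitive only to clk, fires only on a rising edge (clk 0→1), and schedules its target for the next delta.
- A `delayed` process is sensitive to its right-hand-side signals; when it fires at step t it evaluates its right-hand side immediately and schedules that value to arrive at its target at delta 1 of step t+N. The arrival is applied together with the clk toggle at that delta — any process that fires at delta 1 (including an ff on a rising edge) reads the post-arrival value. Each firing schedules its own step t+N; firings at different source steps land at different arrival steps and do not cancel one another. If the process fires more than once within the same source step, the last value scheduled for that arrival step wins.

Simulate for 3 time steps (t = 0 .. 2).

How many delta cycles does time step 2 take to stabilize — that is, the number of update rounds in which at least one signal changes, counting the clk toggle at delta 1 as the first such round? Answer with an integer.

t0.Δ0 g=0 b=0 e=1 a=1 m=1 clk=0 j=1 h=0 f=1 c=1 k=0
t0.Δ1 g=0 b=0 e=1 a=1 m=1 clk=1 j=1 h=0 f=1 c=1 k=0
t0.Δ2 g=0 b=0 e=1 a=1 m=0 clk=1 j=1 h=0 f=1 c=1 k=0
t0.Δ3 g=0 b=0 e=1 a=1 m=0 clk=1 j=1 h=0 f=1 c=0 k=0
t1.Δ0 g=0 b=0 e=1 a=1 m=0 clk=1 j=1 h=0 f=1 c=0 k=0
t1.Δ1 g=0 b=0 e=1 a=1 m=0 clk=0 j=1 h=0 f=1 c=0 k=0
t2.Δ0 g=0 b=0 e=1 a=1 m=0 clk=0 j=1 h=0 f=1 c=0 k=0
t2.Δ1 g=0 b=0 e=1 a=1 m=0 clk=1 j=1 h=0 f=1 c=0 k=0
t2.Δ2 g=0 b=0 e=1 a=1 m=1 clk=1 j=1 h=1 f=1 c=0 k=0
t2.Δ3 g=0 b=0 e=1 a=1 m=1 clk=1 j=1 h=1 f=1 c=1 k=0

3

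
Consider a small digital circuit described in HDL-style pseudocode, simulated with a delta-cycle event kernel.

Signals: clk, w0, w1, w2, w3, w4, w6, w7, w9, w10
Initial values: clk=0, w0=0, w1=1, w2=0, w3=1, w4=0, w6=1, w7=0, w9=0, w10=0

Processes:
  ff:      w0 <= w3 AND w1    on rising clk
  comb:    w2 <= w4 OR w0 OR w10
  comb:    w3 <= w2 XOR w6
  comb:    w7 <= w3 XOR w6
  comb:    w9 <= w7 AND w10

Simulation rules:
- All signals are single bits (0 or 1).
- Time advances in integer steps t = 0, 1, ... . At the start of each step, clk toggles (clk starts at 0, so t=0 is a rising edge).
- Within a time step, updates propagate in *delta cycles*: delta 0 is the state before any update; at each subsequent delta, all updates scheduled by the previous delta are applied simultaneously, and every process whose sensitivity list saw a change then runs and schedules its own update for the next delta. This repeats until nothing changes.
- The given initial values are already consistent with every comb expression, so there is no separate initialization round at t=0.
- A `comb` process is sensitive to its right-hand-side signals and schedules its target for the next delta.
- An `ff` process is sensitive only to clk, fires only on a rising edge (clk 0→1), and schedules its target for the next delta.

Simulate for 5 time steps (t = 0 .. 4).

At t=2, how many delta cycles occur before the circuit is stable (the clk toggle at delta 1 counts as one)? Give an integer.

t=0 Δ0: w0=0 w2=0 w7=0 clk=0 w9=0 w1=1 w4=0 w10=0 w3=1 w6=1
  Δ1: clk:0→1
  Δ2: w0:0→1
  Δ3: w2:0→1
  Δ4: w3:1→0
  Δ5: w7:0→1
  (5Δ to stable)
t=1 Δ0: w0=1 w2=1 w7=1 clk=1 w9=0 w1=1 w4=0 w10=0 w3=0 w6=1
  Δ1: clk:1→0
  (1Δ to stable)
t=2 Δ0: w0=1 w2=1 w7=1 clk=0 w9=0 w1=1 w4=0 w10=0 w3=0 w6=1
  Δ1: clk:0→1
  Δ2: w0:1→0
  Δ3: w2:1→0
  Δ4: w3:0→1
  Δ5: w7:1→0
  (5Δ to stable)
t=3 Δ0: w0=0 w2=0 w7=0 clk=1 w9=0 w1=1 w4=0 w10=0 w3=1 w6=1
  Δ1: clk:1→0
  (1Δ to stable)
t=4 Δ0: w0=0 w2=0 w7=0 clk=0 w9=0 w1=1 w4=0 w10=0 w3=1 w6=1
  Δ1: clk:0→1
  Δ2: w0:0→1
  Δ3: w2:0→1
  Δ4: w3:1→0
  Δ5: w7:0→1
  (5Δ to stable)

5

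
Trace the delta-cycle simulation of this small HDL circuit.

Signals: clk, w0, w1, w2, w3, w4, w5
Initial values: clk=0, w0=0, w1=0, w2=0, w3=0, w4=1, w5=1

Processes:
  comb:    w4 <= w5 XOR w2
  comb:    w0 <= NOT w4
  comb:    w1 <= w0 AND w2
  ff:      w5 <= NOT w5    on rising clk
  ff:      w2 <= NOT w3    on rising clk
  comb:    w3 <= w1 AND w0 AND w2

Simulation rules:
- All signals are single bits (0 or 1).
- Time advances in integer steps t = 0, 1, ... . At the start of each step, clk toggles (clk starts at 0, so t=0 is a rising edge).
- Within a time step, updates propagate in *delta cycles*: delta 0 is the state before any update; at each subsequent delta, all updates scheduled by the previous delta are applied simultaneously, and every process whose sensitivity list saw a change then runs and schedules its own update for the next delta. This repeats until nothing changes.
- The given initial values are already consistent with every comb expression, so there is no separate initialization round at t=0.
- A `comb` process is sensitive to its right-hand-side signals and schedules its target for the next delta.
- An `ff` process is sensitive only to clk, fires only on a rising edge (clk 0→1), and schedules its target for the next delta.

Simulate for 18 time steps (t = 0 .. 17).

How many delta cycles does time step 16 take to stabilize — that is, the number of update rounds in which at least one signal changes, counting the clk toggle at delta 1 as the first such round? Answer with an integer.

3

t=0 Δ0: w5=1 w1=0 w0=0 w3=0 w2=0 clk=0 w4=1
  Δ1: clk:0→1
  Δ2: w5:1→0, w2:0→1
  (2Δ to stable)
t=1 Δ0: w5=0 w1=0 w0=0 w3=0 w2=1 clk=1 w4=1
  Δ1: clk:1→0
  (1Δ to stable)
t=2 Δ0: w5=0 w1=0 w0=0 w3=0 w2=1 clk=0 w4=1
  Δ1: clk:0→1
  Δ2: w5:0→1
  Δ3: w4:1→0
  Δ4: w0:0→1
  Δ5: w1:0→1
  Δ6: w3:0→1
  (6Δ to stable)
t=3 Δ0: w5=1 w1=1 w0=1 w3=1 w2=1 clk=1 w4=0
  Δ1: clk:1→0
  (1Δ to stable)
t=4 Δ0: w5=1 w1=1 w0=1 w3=1 w2=1 clk=0 w4=0
  Δ1: clk:0→1
  Δ2: w5:1→0, w2:1→0
  Δ3: w1:1→0, w3:1→0
  (3Δ to stable)
t=5 Δ0: w5=0 w1=0 w0=1 w3=0 w2=0 clk=1 w4=0
  Δ1: clk:1→0
  (1Δ to stable)
t=6 Δ0: w5=0 w1=0 w0=1 w3=0 w2=0 clk=0 w4=0
  Δ1: clk:0→1
  Δ2: w5:0→1, w2:0→1
  Δ3: w1:0→1
  Δ4: w3:0→1
  (4Δ to stable)
t=7 Δ0: w5=1 w1=1 w0=1 w3=1 w2=1 clk=1 w4=0
  Δ1: clk:1→0
  (1Δ to stable)
t=8 Δ0: w5=1 w1=1 w0=1 w3=1 w2=1 clk=0 w4=0
  Δ1: clk:0→1
  Δ2: w5:1→0, w2:1→0
  Δ3: w1:1→0, w3:1→0
  (3Δ to stable)
t=9 Δ0: w5=0 w1=0 w0=1 w3=0 w2=0 clk=1 w4=0
  Δ1: clk:1→0
  (1Δ to stable)
t=10 Δ0: w5=0 w1=0 w0=1 w3=0 w2=0 clk=0 w4=0
  Δ1: clk:0→1
  Δ2: w5:0→1, w2:0→1
  Δ3: w1:0→1
  Δ4: w3:0→1
  (4Δ to stable)
t=11 Δ0: w5=1 w1=1 w0=1 w3=1 w2=1 clk=1 w4=0
  Δ1: clk:1→0
  (1Δ to stable)
t=12 Δ0: w5=1 w1=1 w0=1 w3=1 w2=1 clk=0 w4=0
  Δ1: clk:0→1
  Δ2: w5:1→0, w2:1→0
  Δ3: w1:1→0, w3:1→0
  (3Δ to stable)
t=13 Δ0: w5=0 w1=0 w0=1 w3=0 w2=0 clk=1 w4=0
  Δ1: clk:1→0
  (1Δ to stable)
t=14 Δ0: w5=0 w1=0 w0=1 w3=0 w2=0 clk=0 w4=0
  Δ1: clk:0→1
  Δ2: w5:0→1, w2:0→1
  Δ3: w1:0→1
  Δ4: w3:0→1
  (4Δ to stable)
t=15 Δ0: w5=1 w1=1 w0=1 w3=1 w2=1 clk=1 w4=0
  Δ1: clk:1→0
  (1Δ to stable)
t=16 Δ0: w5=1 w1=1 w0=1 w3=1 w2=1 clk=0 w4=0
  Δ1: clk:0→1
  Δ2: w5:1→0, w2:1→0
  Δ3: w1:1→0, w3:1→0
  (3Δ to stable)
t=17 Δ0: w5=0 w1=0 w0=1 w3=0 w2=0 clk=1 w4=0
  Δ1: clk:1→0
  (1Δ to stable)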